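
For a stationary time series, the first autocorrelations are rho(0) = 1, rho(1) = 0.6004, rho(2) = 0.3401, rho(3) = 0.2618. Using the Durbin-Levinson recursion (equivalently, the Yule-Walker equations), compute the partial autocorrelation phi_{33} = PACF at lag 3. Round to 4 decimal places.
\phi_{33} = 0.1099

The PACF at lag k is phi_{kk}, the last component of the solution
to the Yule-Walker system G_k phi = r_k where
  (G_k)_{ij} = rho(|i - j|), (r_k)_i = rho(i), i,j = 1..k.
Equivalently, Durbin-Levinson gives phi_{kk} iteratively:
  phi_{11} = rho(1)
  phi_{kk} = [rho(k) - sum_{j=1..k-1} phi_{k-1,j} rho(k-j)]
            / [1 - sum_{j=1..k-1} phi_{k-1,j} rho(j)],
  phi_{k,j} = phi_{k-1,j} - phi_{kk} phi_{k-1,k-j},  j = 1..k-1.
Step k = 1:
  phi_11 = rho(1) = 0.6004.
Step k = 2:
  phi_22 = [rho(2) - phi_11 rho(1)] / [1 - phi_11 rho(1)] = [0.3401 - (0.6004)(0.6004)] / [1 - (0.6004)(0.6004)]
         = -0.02038016 / 0.63951984 = -0.031868.
  Update: phi_21 = phi_11 - phi_22 phi_11 = 0.6004 - (-0.031868)(0.6004) = 0.619533.
Step k = 3:
  phi_33 = [rho(3) - phi_21 rho(2) - phi_22 rho(1)] / [1 - phi_21 rho(1) - phi_22 rho(2)]
    numerator   = 0.2618 - (0.619533)(0.3401) - (-0.031868)(0.6004) = 0.07023015
    denominator = 1 - (0.619533)(0.6004) - (-0.031868)(0.3401) = 0.63887037
  phi_33 = 0.07023015 / 0.63887037 = 0.1099.
Therefore phi_{33} = 0.1099.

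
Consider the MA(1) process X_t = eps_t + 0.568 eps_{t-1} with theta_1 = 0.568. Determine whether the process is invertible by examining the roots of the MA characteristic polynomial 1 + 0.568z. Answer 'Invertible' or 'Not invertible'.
\text{Invertible}

The MA(q) characteristic polynomial is P(z) = 1 + 0.568z.
Invertibility requires all roots to lie outside the unit circle, i.e. |z| > 1 for every root.
This is linear in z: 1 + (0.568) z = 0  =>  z = -1/(0.568) = -1.760563,  |z| = 1.760563.
Moduli of all roots: 1.7606.
All moduli strictly greater than 1? Yes.
Verdict: Invertible.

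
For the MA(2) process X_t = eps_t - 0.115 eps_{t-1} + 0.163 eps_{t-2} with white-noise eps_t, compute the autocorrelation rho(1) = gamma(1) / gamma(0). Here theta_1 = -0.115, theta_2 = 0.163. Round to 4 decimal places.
\rho(1) = -0.1286

For an MA(q) process with theta_0 = 1, the autocovariance is
  gamma(k) = sigma^2 * sum_{i=0..q-k} theta_i * theta_{i+k},
and rho(k) = gamma(k) / gamma(0). Sigma^2 cancels.
  numerator   = (1)*(-0.115) + (-0.115)*(0.163) = -0.133745.
  denominator = (1)^2 + (-0.115)^2 + (0.163)^2 = 1.039794.
  rho(1) = -0.133745 / 1.039794 = -0.1286.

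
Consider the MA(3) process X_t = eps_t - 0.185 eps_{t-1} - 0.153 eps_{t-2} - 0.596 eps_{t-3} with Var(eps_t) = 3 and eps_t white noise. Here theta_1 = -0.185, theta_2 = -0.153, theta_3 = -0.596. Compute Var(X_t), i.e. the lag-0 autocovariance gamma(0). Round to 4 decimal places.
\gamma(0) = 4.2386

For an MA(q) process X_t = eps_t + sum_i theta_i eps_{t-i} with
Var(eps_t) = sigma^2, the variance is
  gamma(0) = sigma^2 * (1 + sum_i theta_i^2).
  sum_i theta_i^2 = (-0.185)^2 + (-0.153)^2 + (-0.596)^2 = 0.034225 + 0.023409 + 0.355216 = 0.41285.
  gamma(0) = 3 * (1 + 0.41285) = 3 * 1.41285 = 4.23855, which rounds to 4.2386.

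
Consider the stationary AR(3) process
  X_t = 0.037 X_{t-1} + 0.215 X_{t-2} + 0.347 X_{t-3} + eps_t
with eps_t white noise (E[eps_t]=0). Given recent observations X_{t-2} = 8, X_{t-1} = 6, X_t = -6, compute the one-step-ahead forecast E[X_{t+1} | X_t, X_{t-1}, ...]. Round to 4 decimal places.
E[X_{t+1} \mid \mathcal F_t] = 3.8440

For an AR(p) model X_t = c + sum_i phi_i X_{t-i} + eps_t, the
one-step-ahead conditional mean is
  E[X_{t+1} | X_t, ...] = c + sum_i phi_i X_{t+1-i}.
Substitute known values:
  E[X_{t+1} | ...] = (0.037) * (-6) + (0.215) * (6) + (0.347) * (8)
                   = 3.8440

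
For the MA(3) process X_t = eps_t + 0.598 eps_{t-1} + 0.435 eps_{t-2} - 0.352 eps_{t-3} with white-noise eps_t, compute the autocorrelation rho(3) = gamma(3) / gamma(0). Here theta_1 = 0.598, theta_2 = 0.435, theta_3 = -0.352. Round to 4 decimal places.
\rho(3) = -0.2107

For an MA(q) process with theta_0 = 1, the autocovariance is
  gamma(k) = sigma^2 * sum_{i=0..q-k} theta_i * theta_{i+k},
and rho(k) = gamma(k) / gamma(0). Sigma^2 cancels.
  numerator   = (1)*(-0.352) = -0.352.
  denominator = (1)^2 + (0.598)^2 + (0.435)^2 + (-0.352)^2 = 1.670733.
  rho(3) = -0.352 / 1.670733 = -0.2107.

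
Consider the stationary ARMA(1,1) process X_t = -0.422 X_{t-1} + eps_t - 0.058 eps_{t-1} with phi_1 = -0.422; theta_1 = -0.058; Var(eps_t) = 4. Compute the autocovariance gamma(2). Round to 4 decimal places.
\gamma(2) = 1.0099

Multiply the model equation by X_{t-k} and take expectations. With theta_0 = psi_0 = 1 and psi_j the MA(infinity) weights, this gives
  gamma(k) - sum_i phi_i gamma(k-i) = c_k,
  c_k = sigma^2 * sum_{j=k..q} theta_j psi_{j-k}   (c_k = 0 for k > q),
using gamma(-m) = gamma(m).
psi-weights needed (psi_j = theta_j + sum_i phi_i psi_{j-i}):
  psi_1 = theta_1 + phi_1 = -0.058 + (-0.422) = -0.48
Right-hand sides:
  c_0 = sigma^2 (1 + theta_1 psi_1) = 4 * (1 + (-0.058)(-0.48)) = 4 * 1.02784 = 4.11136
  c_1 = sigma^2 theta_1 = 4 * (-0.058) = -0.232
  c_2 = 0
Equations for k = 0 and k = 1 (AR order 1):
  gamma(0) = phi_1 gamma(1) + c_0
  gamma(1) = phi_1 gamma(0) + c_1
Substituting the second into the first: gamma(0) (1 - phi_1^2) = c_0 + phi_1 c_1, so
  gamma(0) = (c_0 + phi_1 c_1) / (1 - phi_1^2) = (4.11136 + (-0.422)(-0.232)) / (1 - (-0.422)^2) = 4.209264 / 0.821916 = 5.121282.
  gamma(1) = phi_1 gamma(0) + c_1 = (-0.422)(5.121282) + (-0.232) = -2.393181.
For k = 2 (> q): gamma(2) = phi_1 gamma(1) = (-0.422)(-2.393181) = 1.009922.
Therefore gamma(2) = 1.0099 (to 4 decimal places).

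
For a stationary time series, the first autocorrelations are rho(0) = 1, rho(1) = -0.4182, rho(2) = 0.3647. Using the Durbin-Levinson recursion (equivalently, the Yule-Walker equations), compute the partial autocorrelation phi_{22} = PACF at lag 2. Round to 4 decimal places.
\phi_{22} = 0.2300

The PACF at lag k is phi_{kk}, the last component of the solution
to the Yule-Walker system G_k phi = r_k where
  (G_k)_{ij} = rho(|i - j|), (r_k)_i = rho(i), i,j = 1..k.
Equivalently, Durbin-Levinson gives phi_{kk} iteratively:
  phi_{11} = rho(1)
  phi_{kk} = [rho(k) - sum_{j=1..k-1} phi_{k-1,j} rho(k-j)]
            / [1 - sum_{j=1..k-1} phi_{k-1,j} rho(j)],
  phi_{k,j} = phi_{k-1,j} - phi_{kk} phi_{k-1,k-j},  j = 1..k-1.
Step k = 1:
  phi_11 = rho(1) = -0.4182.
Step k = 2:
  phi_22 = [rho(2) - phi_11 rho(1)] / [1 - phi_11 rho(1)] = [0.3647 - (-0.4182)(-0.4182)] / [1 - (-0.4182)(-0.4182)]
         = 0.18980876 / 0.82510876 = 0.23.
Therefore phi_{22} = 0.2300.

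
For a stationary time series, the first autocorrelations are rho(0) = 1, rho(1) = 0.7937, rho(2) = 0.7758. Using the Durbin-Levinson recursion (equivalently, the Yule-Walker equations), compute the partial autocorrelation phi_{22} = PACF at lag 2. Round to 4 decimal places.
\phi_{22} = 0.3941

The PACF at lag k is phi_{kk}, the last component of the solution
to the Yule-Walker system G_k phi = r_k where
  (G_k)_{ij} = rho(|i - j|), (r_k)_i = rho(i), i,j = 1..k.
Equivalently, Durbin-Levinson gives phi_{kk} iteratively:
  phi_{11} = rho(1)
  phi_{kk} = [rho(k) - sum_{j=1..k-1} phi_{k-1,j} rho(k-j)]
            / [1 - sum_{j=1..k-1} phi_{k-1,j} rho(j)],
  phi_{k,j} = phi_{k-1,j} - phi_{kk} phi_{k-1,k-j},  j = 1..k-1.
Step k = 1:
  phi_11 = rho(1) = 0.7937.
Step k = 2:
  phi_22 = [rho(2) - phi_11 rho(1)] / [1 - phi_11 rho(1)] = [0.7758 - (0.7937)(0.7937)] / [1 - (0.7937)(0.7937)]
         = 0.14584031 / 0.37004031 = 0.3941.
Therefore phi_{22} = 0.3941.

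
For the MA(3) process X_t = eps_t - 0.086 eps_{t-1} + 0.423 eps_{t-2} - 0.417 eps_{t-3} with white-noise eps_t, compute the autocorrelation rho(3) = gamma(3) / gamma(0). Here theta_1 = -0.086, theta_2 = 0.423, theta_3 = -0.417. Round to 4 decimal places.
\rho(3) = -0.3066

For an MA(q) process with theta_0 = 1, the autocovariance is
  gamma(k) = sigma^2 * sum_{i=0..q-k} theta_i * theta_{i+k},
and rho(k) = gamma(k) / gamma(0). Sigma^2 cancels.
  numerator   = (1)*(-0.417) = -0.417.
  denominator = (1)^2 + (-0.086)^2 + (0.423)^2 + (-0.417)^2 = 1.360214.
  rho(3) = -0.417 / 1.360214 = -0.3066.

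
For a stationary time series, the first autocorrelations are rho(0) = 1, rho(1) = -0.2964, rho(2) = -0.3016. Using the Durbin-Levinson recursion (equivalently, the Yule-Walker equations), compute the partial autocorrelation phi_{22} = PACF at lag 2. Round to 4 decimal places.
\phi_{22} = -0.4270

The PACF at lag k is phi_{kk}, the last component of the solution
to the Yule-Walker system G_k phi = r_k where
  (G_k)_{ij} = rho(|i - j|), (r_k)_i = rho(i), i,j = 1..k.
Equivalently, Durbin-Levinson gives phi_{kk} iteratively:
  phi_{11} = rho(1)
  phi_{kk} = [rho(k) - sum_{j=1..k-1} phi_{k-1,j} rho(k-j)]
            / [1 - sum_{j=1..k-1} phi_{k-1,j} rho(j)],
  phi_{k,j} = phi_{k-1,j} - phi_{kk} phi_{k-1,k-j},  j = 1..k-1.
Step k = 1:
  phi_11 = rho(1) = -0.2964.
Step k = 2:
  phi_22 = [rho(2) - phi_11 rho(1)] / [1 - phi_11 rho(1)] = [-0.3016 - (-0.2964)(-0.2964)] / [1 - (-0.2964)(-0.2964)]
         = -0.38945296 / 0.91214704 = -0.427.
Therefore phi_{22} = -0.4270.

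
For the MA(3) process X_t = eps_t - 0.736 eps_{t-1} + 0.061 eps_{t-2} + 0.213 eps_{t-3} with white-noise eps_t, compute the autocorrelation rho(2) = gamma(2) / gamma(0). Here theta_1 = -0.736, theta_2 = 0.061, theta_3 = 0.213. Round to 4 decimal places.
\rho(2) = -0.0602

For an MA(q) process with theta_0 = 1, the autocovariance is
  gamma(k) = sigma^2 * sum_{i=0..q-k} theta_i * theta_{i+k},
and rho(k) = gamma(k) / gamma(0). Sigma^2 cancels.
  numerator   = (1)*(0.061) + (-0.736)*(0.213) = -0.095768.
  denominator = (1)^2 + (-0.736)^2 + (0.061)^2 + (0.213)^2 = 1.590786.
  rho(2) = -0.095768 / 1.590786 = -0.0602.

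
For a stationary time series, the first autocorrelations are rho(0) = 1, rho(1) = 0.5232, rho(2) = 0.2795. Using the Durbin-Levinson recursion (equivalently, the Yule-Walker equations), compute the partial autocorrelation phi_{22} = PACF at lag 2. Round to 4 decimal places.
\phi_{22} = 0.0079

The PACF at lag k is phi_{kk}, the last component of the solution
to the Yule-Walker system G_k phi = r_k where
  (G_k)_{ij} = rho(|i - j|), (r_k)_i = rho(i), i,j = 1..k.
Equivalently, Durbin-Levinson gives phi_{kk} iteratively:
  phi_{11} = rho(1)
  phi_{kk} = [rho(k) - sum_{j=1..k-1} phi_{k-1,j} rho(k-j)]
            / [1 - sum_{j=1..k-1} phi_{k-1,j} rho(j)],
  phi_{k,j} = phi_{k-1,j} - phi_{kk} phi_{k-1,k-j},  j = 1..k-1.
Step k = 1:
  phi_11 = rho(1) = 0.5232.
Step k = 2:
  phi_22 = [rho(2) - phi_11 rho(1)] / [1 - phi_11 rho(1)] = [0.2795 - (0.5232)(0.5232)] / [1 - (0.5232)(0.5232)]
         = 0.00576176 / 0.72626176 = 0.0079.
Therefore phi_{22} = 0.0079.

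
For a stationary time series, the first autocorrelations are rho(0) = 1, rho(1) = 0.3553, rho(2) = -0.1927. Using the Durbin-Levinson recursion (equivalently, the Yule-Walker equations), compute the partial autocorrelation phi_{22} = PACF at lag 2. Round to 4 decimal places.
\phi_{22} = -0.3650

The PACF at lag k is phi_{kk}, the last component of the solution
to the Yule-Walker system G_k phi = r_k where
  (G_k)_{ij} = rho(|i - j|), (r_k)_i = rho(i), i,j = 1..k.
Equivalently, Durbin-Levinson gives phi_{kk} iteratively:
  phi_{11} = rho(1)
  phi_{kk} = [rho(k) - sum_{j=1..k-1} phi_{k-1,j} rho(k-j)]
            / [1 - sum_{j=1..k-1} phi_{k-1,j} rho(j)],
  phi_{k,j} = phi_{k-1,j} - phi_{kk} phi_{k-1,k-j},  j = 1..k-1.
Step k = 1:
  phi_11 = rho(1) = 0.3553.
Step k = 2:
  phi_22 = [rho(2) - phi_11 rho(1)] / [1 - phi_11 rho(1)] = [-0.1927 - (0.3553)(0.3553)] / [1 - (0.3553)(0.3553)]
         = -0.31893809 / 0.87376191 = -0.365.
Therefore phi_{22} = -0.3650.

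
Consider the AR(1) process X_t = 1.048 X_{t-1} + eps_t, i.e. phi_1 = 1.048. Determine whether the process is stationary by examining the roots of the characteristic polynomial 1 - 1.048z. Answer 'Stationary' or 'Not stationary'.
\text{Not stationary}

The AR(p) characteristic polynomial is P(z) = 1 - 1.048z.
Stationarity requires all roots to lie outside the unit circle, i.e. |z| > 1 for every root.
This is linear in z: 1 + (-1.048) z = 0  =>  z = -1/(-1.048) = 0.954198,  |z| = 0.954198.
Moduli of all roots: 0.9542.
All moduli strictly greater than 1? No.
Verdict: Not stationary.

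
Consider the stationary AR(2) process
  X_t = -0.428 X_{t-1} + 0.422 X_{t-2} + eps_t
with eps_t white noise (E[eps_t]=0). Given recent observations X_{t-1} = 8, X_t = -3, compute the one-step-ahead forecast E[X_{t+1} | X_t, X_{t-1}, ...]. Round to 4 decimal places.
E[X_{t+1} \mid \mathcal F_t] = 4.6600

For an AR(p) model X_t = c + sum_i phi_i X_{t-i} + eps_t, the
one-step-ahead conditional mean is
  E[X_{t+1} | X_t, ...] = c + sum_i phi_i X_{t+1-i}.
Substitute known values:
  E[X_{t+1} | ...] = (-0.428) * (-3) + (0.422) * (8)
                   = 4.6600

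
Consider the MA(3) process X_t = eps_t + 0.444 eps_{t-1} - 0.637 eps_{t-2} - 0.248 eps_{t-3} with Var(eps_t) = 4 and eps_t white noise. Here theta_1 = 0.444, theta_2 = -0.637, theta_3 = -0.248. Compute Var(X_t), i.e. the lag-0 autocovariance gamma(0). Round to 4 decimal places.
\gamma(0) = 6.6576

For an MA(q) process X_t = eps_t + sum_i theta_i eps_{t-i} with
Var(eps_t) = sigma^2, the variance is
  gamma(0) = sigma^2 * (1 + sum_i theta_i^2).
  sum_i theta_i^2 = (0.444)^2 + (-0.637)^2 + (-0.248)^2 = 0.197136 + 0.405769 + 0.061504 = 0.664409.
  gamma(0) = 4 * (1 + 0.664409) = 4 * 1.664409 = 6.657636, which rounds to 6.6576.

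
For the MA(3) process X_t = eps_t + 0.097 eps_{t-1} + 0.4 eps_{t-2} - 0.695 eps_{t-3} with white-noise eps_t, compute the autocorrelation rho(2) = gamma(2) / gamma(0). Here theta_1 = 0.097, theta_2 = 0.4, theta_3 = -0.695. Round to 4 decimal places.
\rho(2) = 0.2013

For an MA(q) process with theta_0 = 1, the autocovariance is
  gamma(k) = sigma^2 * sum_{i=0..q-k} theta_i * theta_{i+k},
and rho(k) = gamma(k) / gamma(0). Sigma^2 cancels.
  numerator   = (1)*(0.4) + (0.097)*(-0.695) = 0.332585.
  denominator = (1)^2 + (0.097)^2 + (0.4)^2 + (-0.695)^2 = 1.652434.
  rho(2) = 0.332585 / 1.652434 = 0.2013.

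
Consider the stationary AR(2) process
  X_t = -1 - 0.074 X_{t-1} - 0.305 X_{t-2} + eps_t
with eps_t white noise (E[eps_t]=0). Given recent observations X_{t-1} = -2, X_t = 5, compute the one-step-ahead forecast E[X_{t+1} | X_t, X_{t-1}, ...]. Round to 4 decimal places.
E[X_{t+1} \mid \mathcal F_t] = -0.7600

For an AR(p) model X_t = c + sum_i phi_i X_{t-i} + eps_t, the
one-step-ahead conditional mean is
  E[X_{t+1} | X_t, ...] = c + sum_i phi_i X_{t+1-i}.
Substitute known values:
  E[X_{t+1} | ...] = -1 + (-0.074) * (5) + (-0.305) * (-2)
                   = -0.7600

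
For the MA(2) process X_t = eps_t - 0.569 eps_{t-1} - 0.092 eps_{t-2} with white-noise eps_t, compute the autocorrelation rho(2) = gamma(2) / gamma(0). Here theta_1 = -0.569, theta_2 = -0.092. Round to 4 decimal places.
\rho(2) = -0.0691

For an MA(q) process with theta_0 = 1, the autocovariance is
  gamma(k) = sigma^2 * sum_{i=0..q-k} theta_i * theta_{i+k},
and rho(k) = gamma(k) / gamma(0). Sigma^2 cancels.
  numerator   = (1)*(-0.092) = -0.092.
  denominator = (1)^2 + (-0.569)^2 + (-0.092)^2 = 1.332225.
  rho(2) = -0.092 / 1.332225 = -0.0691.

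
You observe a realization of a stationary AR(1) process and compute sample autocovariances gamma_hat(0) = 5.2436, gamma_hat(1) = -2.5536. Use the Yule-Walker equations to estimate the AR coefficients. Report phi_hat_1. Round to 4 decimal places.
\hat\phi_{1} = -0.4870

The Yule-Walker equations for an AR(p) process read, in matrix form,
  Gamma_p phi = r_p,   with   (Gamma_p)_{ij} = gamma(|i - j|),
                       (r_p)_i = gamma(i),   i,j = 1..p.
Substitute the sample gammas (Toeplitz matrix and right-hand side of size 1):
  Gamma_p = [[5.2436]]
  r_p     = [-2.5536]
With p = 1 this is the single equation gamma(0) phi_1 = gamma(1):
  phi_hat_1 = gamma(1) / gamma(0) = -2.5536 / 5.2436 = -0.4870.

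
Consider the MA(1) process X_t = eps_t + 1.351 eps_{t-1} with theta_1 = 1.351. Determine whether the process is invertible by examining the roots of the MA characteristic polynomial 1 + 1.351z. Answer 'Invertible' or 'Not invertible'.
\text{Not invertible}

The MA(q) characteristic polynomial is P(z) = 1 + 1.351z.
Invertibility requires all roots to lie outside the unit circle, i.e. |z| > 1 for every root.
This is linear in z: 1 + (1.351) z = 0  =>  z = -1/(1.351) = -0.740192,  |z| = 0.740192.
Moduli of all roots: 0.7402.
All moduli strictly greater than 1? No.
Verdict: Not invertible.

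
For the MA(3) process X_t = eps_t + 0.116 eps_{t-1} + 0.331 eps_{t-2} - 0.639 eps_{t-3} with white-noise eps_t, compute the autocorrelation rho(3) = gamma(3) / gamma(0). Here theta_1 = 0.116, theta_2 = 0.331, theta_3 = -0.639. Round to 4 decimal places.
\rho(3) = -0.4173

For an MA(q) process with theta_0 = 1, the autocovariance is
  gamma(k) = sigma^2 * sum_{i=0..q-k} theta_i * theta_{i+k},
and rho(k) = gamma(k) / gamma(0). Sigma^2 cancels.
  numerator   = (1)*(-0.639) = -0.639.
  denominator = (1)^2 + (0.116)^2 + (0.331)^2 + (-0.639)^2 = 1.531338.
  rho(3) = -0.639 / 1.531338 = -0.4173.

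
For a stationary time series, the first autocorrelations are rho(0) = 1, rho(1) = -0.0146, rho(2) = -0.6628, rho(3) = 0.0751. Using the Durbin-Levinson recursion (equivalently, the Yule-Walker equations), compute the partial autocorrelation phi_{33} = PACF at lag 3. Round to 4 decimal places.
\phi_{33} = 0.0881

The PACF at lag k is phi_{kk}, the last component of the solution
to the Yule-Walker system G_k phi = r_k where
  (G_k)_{ij} = rho(|i - j|), (r_k)_i = rho(i), i,j = 1..k.
Equivalently, Durbin-Levinson gives phi_{kk} iteratively:
  phi_{11} = rho(1)
  phi_{kk} = [rho(k) - sum_{j=1..k-1} phi_{k-1,j} rho(k-j)]
            / [1 - sum_{j=1..k-1} phi_{k-1,j} rho(j)],
  phi_{k,j} = phi_{k-1,j} - phi_{kk} phi_{k-1,k-j},  j = 1..k-1.
Step k = 1:
  phi_11 = rho(1) = -0.0146.
Step k = 2:
  phi_22 = [rho(2) - phi_11 rho(1)] / [1 - phi_11 rho(1)] = [-0.6628 - (-0.0146)(-0.0146)] / [1 - (-0.0146)(-0.0146)]
         = -0.66301316 / 0.99978684 = -0.663155.
  Update: phi_21 = phi_11 - phi_22 phi_11 = -0.0146 - (-0.663155)(-0.0146) = -0.024282.
Step k = 3:
  phi_33 = [rho(3) - phi_21 rho(2) - phi_22 rho(1)] / [1 - phi_21 rho(1) - phi_22 rho(2)]
    numerator   = 0.0751 - (-0.024282)(-0.6628) - (-0.663155)(-0.0146) = 0.0493238
    denominator = 1 - (-0.024282)(-0.0146) - (-0.663155)(-0.6628) = 0.56010667
  phi_33 = 0.0493238 / 0.56010667 = 0.0881.
Therefore phi_{33} = 0.0881.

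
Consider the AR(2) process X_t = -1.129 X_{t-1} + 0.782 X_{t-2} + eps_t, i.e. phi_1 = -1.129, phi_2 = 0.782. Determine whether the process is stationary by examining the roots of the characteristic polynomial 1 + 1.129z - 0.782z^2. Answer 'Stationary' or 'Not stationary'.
\text{Not stationary}

The AR(p) characteristic polynomial is P(z) = 1 + 1.129z - 0.782z^2.
Stationarity requires all roots to lie outside the unit circle, i.e. |z| > 1 for every root.
Set 1 + (1.129) z + (-0.782) z^2 = 0, i.e. a z^2 + b z + c = 0 with a = -0.782, b = 1.129, c = 1.
Discriminant D = b^2 - 4ac = (1.129)^2 - 4*(-0.782)*1 = 1.274641 - (-3.128) = 4.402641.
D >= 0, so the roots are real: z = (-b +/- sqrt(D)) / (2a) = (-1.129 +/- 2.098247) / (-1.564).
  z_1 = (-1.129 + 2.098247) / (-1.564) = -0.6197,   |z_1| = 0.6197.
  z_2 = (-1.129 - 2.098247) / (-1.564) = 2.0635,   |z_2| = 2.0635.
Moduli of all roots: 0.6197, 2.0635.
All moduli strictly greater than 1? No.
Verdict: Not stationary.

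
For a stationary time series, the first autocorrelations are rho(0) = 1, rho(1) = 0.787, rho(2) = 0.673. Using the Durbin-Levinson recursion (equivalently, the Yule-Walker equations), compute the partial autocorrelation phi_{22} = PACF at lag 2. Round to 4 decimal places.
\phi_{22} = 0.1409

The PACF at lag k is phi_{kk}, the last component of the solution
to the Yule-Walker system G_k phi = r_k where
  (G_k)_{ij} = rho(|i - j|), (r_k)_i = rho(i), i,j = 1..k.
Equivalently, Durbin-Levinson gives phi_{kk} iteratively:
  phi_{11} = rho(1)
  phi_{kk} = [rho(k) - sum_{j=1..k-1} phi_{k-1,j} rho(k-j)]
            / [1 - sum_{j=1..k-1} phi_{k-1,j} rho(j)],
  phi_{k,j} = phi_{k-1,j} - phi_{kk} phi_{k-1,k-j},  j = 1..k-1.
Step k = 1:
  phi_11 = rho(1) = 0.787.
Step k = 2:
  phi_22 = [rho(2) - phi_11 rho(1)] / [1 - phi_11 rho(1)] = [0.673 - (0.787)(0.787)] / [1 - (0.787)(0.787)]
         = 0.053631 / 0.380631 = 0.1409.
Therefore phi_{22} = 0.1409.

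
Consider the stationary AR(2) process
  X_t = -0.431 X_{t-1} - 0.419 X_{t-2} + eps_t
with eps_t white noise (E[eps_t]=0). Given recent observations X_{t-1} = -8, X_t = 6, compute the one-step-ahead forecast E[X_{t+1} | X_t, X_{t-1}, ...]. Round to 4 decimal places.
E[X_{t+1} \mid \mathcal F_t] = 0.7660

For an AR(p) model X_t = c + sum_i phi_i X_{t-i} + eps_t, the
one-step-ahead conditional mean is
  E[X_{t+1} | X_t, ...] = c + sum_i phi_i X_{t+1-i}.
Substitute known values:
  E[X_{t+1} | ...] = (-0.431) * (6) + (-0.419) * (-8)
                   = 0.7660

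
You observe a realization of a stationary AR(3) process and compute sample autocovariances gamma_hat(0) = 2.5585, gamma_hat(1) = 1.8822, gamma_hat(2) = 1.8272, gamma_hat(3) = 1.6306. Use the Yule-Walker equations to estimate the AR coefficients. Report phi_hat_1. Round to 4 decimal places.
\hat\phi_{1} = 0.4270

The Yule-Walker equations for an AR(p) process read, in matrix form,
  Gamma_p phi = r_p,   with   (Gamma_p)_{ij} = gamma(|i - j|),
                       (r_p)_i = gamma(i),   i,j = 1..p.
Substitute the sample gammas (Toeplitz matrix and right-hand side of size 3):
  Gamma_p = [[2.5585, 1.8822, 1.8272], [1.8822, 2.5585, 1.8822], [1.8272, 1.8822, 2.5585]]
  r_p     = [1.8822, 1.8272, 1.6306]
Written out (R1..R3):
  (R1) 2.5585 phi_1 + 1.8822 phi_2 + 1.8272 phi_3 = 1.8822
  (R2) 1.8822 phi_1 + 2.5585 phi_2 + 1.8822 phi_3 = 1.8272
  (R3) 1.8272 phi_1 + 1.8822 phi_2 + 2.5585 phi_3 = 1.6306
Gaussian elimination:
  R2 <- R2 - (1.8822/2.5585) R1 = R2 - (0.735665) R1:  1.173831 phi_2 + 0.537992 phi_3 = 0.442531
  R3 <- R3 - (1.8272/2.5585) R1 = R3 - (0.714168) R1:  0.537992 phi_2 + 1.253571 phi_3 = 0.286392
  R3 <- R3 - (0.537992/1.173831) R2 = R3 - (0.458322) R2:  1.006998 phi_3 = 0.083571
Back-substitution:
  phi_hat_3 = 0.083571 / 1.006998 = 0.08299
  phi_hat_2 = (0.442531 - (0.537992)(0.08299)) / 1.173831 = 0.338961
  phi_hat_1 = (1.8822 - (1.8822)(0.338961) - (1.8272)(0.08299)) / 2.5585 = 0.427035
So phi_hat = [0.4270, 0.3390, 0.0830].
Therefore phi_hat_1 = 0.4270.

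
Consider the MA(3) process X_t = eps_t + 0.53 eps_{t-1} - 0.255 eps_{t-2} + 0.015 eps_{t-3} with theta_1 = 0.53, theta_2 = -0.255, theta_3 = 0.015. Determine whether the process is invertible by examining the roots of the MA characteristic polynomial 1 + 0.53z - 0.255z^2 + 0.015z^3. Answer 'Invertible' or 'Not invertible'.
\text{Invertible}

The MA(q) characteristic polynomial is P(z) = 1 + 0.53z - 0.255z^2 + 0.015z^3.
Invertibility requires all roots to lie outside the unit circle, i.e. |z| > 1 for every root.
Degree 3: look for a simple real root z0 first, then factor out (1 - z/z0) and solve the remaining quadratic.
Testing z0 = 4: P(4) = 1 + (0.53)(4) + (-0.255)(4)^2 + (0.015)(4)^3
  = 1 + (2.12) + (-4.08) + (0.96) = 0.  So z_0 = 4 is a root, |z_0| = 4.
Divide out the factor (1 - 0.25 z) = (1 - z/z0) (since 1/z0 = 0.25):
  P(z) = (1 - 0.25 z)(1 + (0.78) z + (-0.06) z^2)
  [check: z-coef 0.78 - (0.25) = 0.53; z^2-coef -0.06 - (0.25)(0.78) = -0.255; z^3-coef -(0.25)(-0.06) = 0.015.]
Remaining roots from the quadratic factor 1 + (0.78) z + (-0.06) z^2:
  Set 1 + (0.78) z + (-0.06) z^2 = 0, i.e. a z^2 + b z + c = 0 with a = -0.06, b = 0.78, c = 1.
  Discriminant D = b^2 - 4ac = (0.78)^2 - 4*(-0.06)*1 = 0.6084 - (-0.24) = 0.8484.
  D >= 0, so the roots are real: z = (-b +/- sqrt(D)) / (2a) = (-0.78 +/- 0.921086) / (-0.12).
    z_1 = (-0.78 + 0.921086) / (-0.12) = -1.1757,   |z_1| = 1.1757.
    z_2 = (-0.78 - 0.921086) / (-0.12) = 14.1757,   |z_2| = 14.1757.
Moduli of all roots: 4.0000, 1.1757, 14.1757.
All moduli strictly greater than 1? Yes.
Verdict: Invertible.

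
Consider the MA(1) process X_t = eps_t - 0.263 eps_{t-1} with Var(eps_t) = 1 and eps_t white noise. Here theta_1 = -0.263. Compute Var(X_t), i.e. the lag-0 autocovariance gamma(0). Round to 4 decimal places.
\gamma(0) = 1.0692

For an MA(q) process X_t = eps_t + sum_i theta_i eps_{t-i} with
Var(eps_t) = sigma^2, the variance is
  gamma(0) = sigma^2 * (1 + sum_i theta_i^2).
  sum_i theta_i^2 = (-0.263)^2 = 0.069169.
  gamma(0) = 1 * (1 + 0.069169) = 1 * 1.069169 = 1.069169, which rounds to 1.0692.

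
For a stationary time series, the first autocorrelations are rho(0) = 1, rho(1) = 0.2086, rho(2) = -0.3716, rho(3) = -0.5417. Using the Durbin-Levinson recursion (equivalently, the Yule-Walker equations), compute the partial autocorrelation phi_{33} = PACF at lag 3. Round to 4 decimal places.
\phi_{33} = -0.4380

The PACF at lag k is phi_{kk}, the last component of the solution
to the Yule-Walker system G_k phi = r_k where
  (G_k)_{ij} = rho(|i - j|), (r_k)_i = rho(i), i,j = 1..k.
Equivalently, Durbin-Levinson gives phi_{kk} iteratively:
  phi_{11} = rho(1)
  phi_{kk} = [rho(k) - sum_{j=1..k-1} phi_{k-1,j} rho(k-j)]
            / [1 - sum_{j=1..k-1} phi_{k-1,j} rho(j)],
  phi_{k,j} = phi_{k-1,j} - phi_{kk} phi_{k-1,k-j},  j = 1..k-1.
Step k = 1:
  phi_11 = rho(1) = 0.2086.
Step k = 2:
  phi_22 = [rho(2) - phi_11 rho(1)] / [1 - phi_11 rho(1)] = [-0.3716 - (0.2086)(0.2086)] / [1 - (0.2086)(0.2086)]
         = -0.41511396 / 0.95648604 = -0.433999.
  Update: phi_21 = phi_11 - phi_22 phi_11 = 0.2086 - (-0.433999)(0.2086) = 0.299132.
Step k = 3:
  phi_33 = [rho(3) - phi_21 rho(2) - phi_22 rho(1)] / [1 - phi_21 rho(1) - phi_22 rho(2)]
    numerator   = -0.5417 - (0.299132)(-0.3716) - (-0.433999)(0.2086) = -0.34001029
    denominator = 1 - (0.299132)(0.2086) - (-0.433999)(-0.3716) = 0.77632701
  phi_33 = -0.34001029 / 0.77632701 = -0.438.
Therefore phi_{33} = -0.4380.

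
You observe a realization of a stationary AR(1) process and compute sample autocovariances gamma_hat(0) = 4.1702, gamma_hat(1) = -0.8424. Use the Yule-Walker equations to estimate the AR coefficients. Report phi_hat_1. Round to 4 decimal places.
\hat\phi_{1} = -0.2020

The Yule-Walker equations for an AR(p) process read, in matrix form,
  Gamma_p phi = r_p,   with   (Gamma_p)_{ij} = gamma(|i - j|),
                       (r_p)_i = gamma(i),   i,j = 1..p.
Substitute the sample gammas (Toeplitz matrix and right-hand side of size 1):
  Gamma_p = [[4.1702]]
  r_p     = [-0.8424]
With p = 1 this is the single equation gamma(0) phi_1 = gamma(1):
  phi_hat_1 = gamma(1) / gamma(0) = -0.8424 / 4.1702 = -0.2020.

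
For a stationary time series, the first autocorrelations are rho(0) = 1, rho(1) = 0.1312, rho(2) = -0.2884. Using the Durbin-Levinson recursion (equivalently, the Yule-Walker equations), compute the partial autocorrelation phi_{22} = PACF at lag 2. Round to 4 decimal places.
\phi_{22} = -0.3110

The PACF at lag k is phi_{kk}, the last component of the solution
to the Yule-Walker system G_k phi = r_k where
  (G_k)_{ij} = rho(|i - j|), (r_k)_i = rho(i), i,j = 1..k.
Equivalently, Durbin-Levinson gives phi_{kk} iteratively:
  phi_{11} = rho(1)
  phi_{kk} = [rho(k) - sum_{j=1..k-1} phi_{k-1,j} rho(k-j)]
            / [1 - sum_{j=1..k-1} phi_{k-1,j} rho(j)],
  phi_{k,j} = phi_{k-1,j} - phi_{kk} phi_{k-1,k-j},  j = 1..k-1.
Step k = 1:
  phi_11 = rho(1) = 0.1312.
Step k = 2:
  phi_22 = [rho(2) - phi_11 rho(1)] / [1 - phi_11 rho(1)] = [-0.2884 - (0.1312)(0.1312)] / [1 - (0.1312)(0.1312)]
         = -0.30561344 / 0.98278656 = -0.311.
Therefore phi_{22} = -0.3110.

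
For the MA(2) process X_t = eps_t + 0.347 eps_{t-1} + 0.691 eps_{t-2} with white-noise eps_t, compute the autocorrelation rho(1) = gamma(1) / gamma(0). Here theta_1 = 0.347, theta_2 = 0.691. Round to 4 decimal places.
\rho(1) = 0.3672

For an MA(q) process with theta_0 = 1, the autocovariance is
  gamma(k) = sigma^2 * sum_{i=0..q-k} theta_i * theta_{i+k},
and rho(k) = gamma(k) / gamma(0). Sigma^2 cancels.
  numerator   = (1)*(0.347) + (0.347)*(0.691) = 0.586777.
  denominator = (1)^2 + (0.347)^2 + (0.691)^2 = 1.59789.
  rho(1) = 0.586777 / 1.59789 = 0.3672.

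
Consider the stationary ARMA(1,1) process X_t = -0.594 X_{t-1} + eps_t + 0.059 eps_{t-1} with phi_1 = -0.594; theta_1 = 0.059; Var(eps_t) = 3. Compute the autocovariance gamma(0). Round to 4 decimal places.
\gamma(0) = 4.3268

Multiply the model equation by X_{t-k} and take expectations. With theta_0 = psi_0 = 1 and psi_j the MA(infinity) weights, this gives
  gamma(k) - sum_i phi_i gamma(k-i) = c_k,
  c_k = sigma^2 * sum_{j=k..q} theta_j psi_{j-k}   (c_k = 0 for k > q),
using gamma(-m) = gamma(m).
psi-weights needed (psi_j = theta_j + sum_i phi_i psi_{j-i}):
  psi_1 = theta_1 + phi_1 = 0.059 + (-0.594) = -0.535
Right-hand sides:
  c_0 = sigma^2 (1 + theta_1 psi_1) = 3 * (1 + (0.059)(-0.535)) = 3 * 0.968435 = 2.905305
  c_1 = sigma^2 theta_1 = 3 * (0.059) = 0.177
  c_2 = 0
Equations for k = 0 and k = 1 (AR order 1):
  gamma(0) = phi_1 gamma(1) + c_0
  gamma(1) = phi_1 gamma(0) + c_1
Substituting the second into the first: gamma(0) (1 - phi_1^2) = c_0 + phi_1 c_1, so
  gamma(0) = (c_0 + phi_1 c_1) / (1 - phi_1^2) = (2.905305 + (-0.594)(0.177)) / (1 - (-0.594)^2) = 2.800167 / 0.647164 = 4.326828.
Therefore gamma(0) = 4.3268 (to 4 decimal places).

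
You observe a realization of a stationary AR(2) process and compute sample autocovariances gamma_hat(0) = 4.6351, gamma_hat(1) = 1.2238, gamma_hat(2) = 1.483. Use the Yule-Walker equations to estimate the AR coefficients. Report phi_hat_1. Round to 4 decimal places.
\hat\phi_{1} = 0.1930

The Yule-Walker equations for an AR(p) process read, in matrix form,
  Gamma_p phi = r_p,   with   (Gamma_p)_{ij} = gamma(|i - j|),
                       (r_p)_i = gamma(i),   i,j = 1..p.
Substitute the sample gammas (Toeplitz matrix and right-hand side of size 2):
  Gamma_p = [[4.6351, 1.2238], [1.2238, 4.6351]]
  r_p     = [1.2238, 1.483]
Written out:
  4.6351 phi_1 + 1.2238 phi_2 = 1.2238
  1.2238 phi_1 + 4.6351 phi_2 = 1.483
Solve by Cramer's rule:
  det = gamma(0)^2 - gamma(1)^2 = (4.6351)^2 - (1.2238)^2 = 21.48415201 - 1.49768644 = 19.98646557
  phi_hat_1 = [gamma(1) gamma(0) - gamma(1) gamma(2)] / det = [(1.2238)(4.6351) - (1.2238)(1.483)] / 19.98646557 = 3.85753998 / 19.98646557 = 0.193
  phi_hat_2 = [gamma(0) gamma(2) - gamma(1)^2] / det = [(4.6351)(1.483) - (1.2238)^2] / 19.98646557 = 5.37616686 / 19.98646557 = 0.269
So phi_hat = [0.1930, 0.2690].
Therefore phi_hat_1 = 0.1930.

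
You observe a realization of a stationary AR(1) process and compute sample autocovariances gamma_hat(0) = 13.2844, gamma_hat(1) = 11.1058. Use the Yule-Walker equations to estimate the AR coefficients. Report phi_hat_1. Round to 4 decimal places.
\hat\phi_{1} = 0.8360

The Yule-Walker equations for an AR(p) process read, in matrix form,
  Gamma_p phi = r_p,   with   (Gamma_p)_{ij} = gamma(|i - j|),
                       (r_p)_i = gamma(i),   i,j = 1..p.
Substitute the sample gammas (Toeplitz matrix and right-hand side of size 1):
  Gamma_p = [[13.2844]]
  r_p     = [11.1058]
With p = 1 this is the single equation gamma(0) phi_1 = gamma(1):
  phi_hat_1 = gamma(1) / gamma(0) = 11.1058 / 13.2844 = 0.8360.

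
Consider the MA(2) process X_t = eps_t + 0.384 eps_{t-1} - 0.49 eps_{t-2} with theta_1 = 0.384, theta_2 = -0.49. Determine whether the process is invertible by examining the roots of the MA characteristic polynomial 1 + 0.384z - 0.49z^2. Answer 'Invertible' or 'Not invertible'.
\text{Invertible}

The MA(q) characteristic polynomial is P(z) = 1 + 0.384z - 0.49z^2.
Invertibility requires all roots to lie outside the unit circle, i.e. |z| > 1 for every root.
Set 1 + (0.384) z + (-0.49) z^2 = 0, i.e. a z^2 + b z + c = 0 with a = -0.49, b = 0.384, c = 1.
Discriminant D = b^2 - 4ac = (0.384)^2 - 4*(-0.49)*1 = 0.147456 - (-1.96) = 2.107456.
D >= 0, so the roots are real: z = (-b +/- sqrt(D)) / (2a) = (-0.384 +/- 1.451708) / (-0.98).
  z_1 = (-0.384 + 1.451708) / (-0.98) = -1.0895,   |z_1| = 1.0895.
  z_2 = (-0.384 - 1.451708) / (-0.98) = 1.8732,   |z_2| = 1.8732.
Moduli of all roots: 1.0895, 1.8732.
All moduli strictly greater than 1? Yes.
Verdict: Invertible.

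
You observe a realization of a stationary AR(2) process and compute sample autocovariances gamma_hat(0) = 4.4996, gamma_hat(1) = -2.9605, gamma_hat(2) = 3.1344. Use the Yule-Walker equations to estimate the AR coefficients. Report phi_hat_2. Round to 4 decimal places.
\hat\phi_{2} = 0.4650

The Yule-Walker equations for an AR(p) process read, in matrix form,
  Gamma_p phi = r_p,   with   (Gamma_p)_{ij} = gamma(|i - j|),
                       (r_p)_i = gamma(i),   i,j = 1..p.
Substitute the sample gammas (Toeplitz matrix and right-hand side of size 2):
  Gamma_p = [[4.4996, -2.9605], [-2.9605, 4.4996]]
  r_p     = [-2.9605, 3.1344]
Written out:
  4.4996 phi_1 - 2.9605 phi_2 = -2.9605
  -2.9605 phi_1 + 4.4996 phi_2 = 3.1344
Solve by Cramer's rule:
  det = gamma(0)^2 - gamma(1)^2 = (4.4996)^2 - (-2.9605)^2 = 20.24640016 - 8.76456025 = 11.48183991
  phi_hat_1 = [gamma(1) gamma(0) - gamma(1) gamma(2)] / det = [(-2.9605)(4.4996) - (-2.9605)(3.1344)] / 11.48183991 = -4.0416746 / 11.48183991 = -0.352
  phi_hat_2 = [gamma(0) gamma(2) - gamma(1)^2] / det = [(4.4996)(3.1344) - (-2.9605)^2] / 11.48183991 = 5.33898599 / 11.48183991 = 0.465
So phi_hat = [-0.3520, 0.4650].
Therefore phi_hat_2 = 0.4650.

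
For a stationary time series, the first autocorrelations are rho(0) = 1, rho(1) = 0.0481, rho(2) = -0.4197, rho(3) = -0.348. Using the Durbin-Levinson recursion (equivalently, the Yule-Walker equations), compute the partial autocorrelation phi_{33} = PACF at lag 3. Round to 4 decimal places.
\phi_{33} = -0.3649

The PACF at lag k is phi_{kk}, the last component of the solution
to the Yule-Walker system G_k phi = r_k where
  (G_k)_{ij} = rho(|i - j|), (r_k)_i = rho(i), i,j = 1..k.
Equivalently, Durbin-Levinson gives phi_{kk} iteratively:
  phi_{11} = rho(1)
  phi_{kk} = [rho(k) - sum_{j=1..k-1} phi_{k-1,j} rho(k-j)]
            / [1 - sum_{j=1..k-1} phi_{k-1,j} rho(j)],
  phi_{k,j} = phi_{k-1,j} - phi_{kk} phi_{k-1,k-j},  j = 1..k-1.
Step k = 1:
  phi_11 = rho(1) = 0.0481.
Step k = 2:
  phi_22 = [rho(2) - phi_11 rho(1)] / [1 - phi_11 rho(1)] = [-0.4197 - (0.0481)(0.0481)] / [1 - (0.0481)(0.0481)]
         = -0.42201361 / 0.99768639 = -0.422992.
  Update: phi_21 = phi_11 - phi_22 phi_11 = 0.0481 - (-0.422992)(0.0481) = 0.068446.
Step k = 3:
  phi_33 = [rho(3) - phi_21 rho(2) - phi_22 rho(1)] / [1 - phi_21 rho(1) - phi_22 rho(2)]
    numerator   = -0.348 - (0.068446)(-0.4197) - (-0.422992)(0.0481) = -0.29892732
    denominator = 1 - (0.068446)(0.0481) - (-0.422992)(-0.4197) = 0.8191779
  phi_33 = -0.29892732 / 0.8191779 = -0.3649.
Therefore phi_{33} = -0.3649.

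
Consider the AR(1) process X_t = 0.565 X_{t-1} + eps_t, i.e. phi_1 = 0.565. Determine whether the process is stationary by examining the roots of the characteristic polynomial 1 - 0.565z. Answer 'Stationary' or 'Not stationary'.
\text{Stationary}

The AR(p) characteristic polynomial is P(z) = 1 - 0.565z.
Stationarity requires all roots to lie outside the unit circle, i.e. |z| > 1 for every root.
This is linear in z: 1 + (-0.565) z = 0  =>  z = -1/(-0.565) = 1.769912,  |z| = 1.769912.
Moduli of all roots: 1.7699.
All moduli strictly greater than 1? Yes.
Verdict: Stationary.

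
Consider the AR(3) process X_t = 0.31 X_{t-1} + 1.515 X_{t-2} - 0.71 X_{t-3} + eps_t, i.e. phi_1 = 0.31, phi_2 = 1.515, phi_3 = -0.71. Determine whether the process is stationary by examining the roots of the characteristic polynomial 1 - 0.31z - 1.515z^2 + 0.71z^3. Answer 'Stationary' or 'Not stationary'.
\text{Not stationary}

The AR(p) characteristic polynomial is P(z) = 1 - 0.31z - 1.515z^2 + 0.71z^3.
Stationarity requires all roots to lie outside the unit circle, i.e. |z| > 1 for every root.
Degree 3: look for a simple real root z0 first, then factor out (1 - z/z0) and solve the remaining quadratic.
Testing z0 = 2: P(2) = 1 + (-0.31)(2) + (-1.515)(2)^2 + (0.71)(2)^3
  = 1 + (-0.62) + (-6.06) + (5.68) = 0.  So z_0 = 2 is a root, |z_0| = 2.
Divide out the factor (1 - 0.5 z) = (1 - z/z0) (since 1/z0 = 0.5):
  P(z) = (1 - 0.5 z)(1 + (0.19) z + (-1.42) z^2)
  [check: z-coef 0.19 - (0.5) = -0.31; z^2-coef -1.42 - (0.5)(0.19) = -1.515; z^3-coef -(0.5)(-1.42) = 0.71.]
Remaining roots from the quadratic factor 1 + (0.19) z + (-1.42) z^2:
  Set 1 + (0.19) z + (-1.42) z^2 = 0, i.e. a z^2 + b z + c = 0 with a = -1.42, b = 0.19, c = 1.
  Discriminant D = b^2 - 4ac = (0.19)^2 - 4*(-1.42)*1 = 0.0361 - (-5.68) = 5.7161.
  D >= 0, so the roots are real: z = (-b +/- sqrt(D)) / (2a) = (-0.19 +/- 2.390837) / (-2.84).
    z_1 = (-0.19 + 2.390837) / (-2.84) = -0.7749,   |z_1| = 0.7749.
    z_2 = (-0.19 - 2.390837) / (-2.84) = 0.9087,   |z_2| = 0.9087.
Moduli of all roots: 2.0000, 0.7749, 0.9087.
All moduli strictly greater than 1? No.
Verdict: Not stationary.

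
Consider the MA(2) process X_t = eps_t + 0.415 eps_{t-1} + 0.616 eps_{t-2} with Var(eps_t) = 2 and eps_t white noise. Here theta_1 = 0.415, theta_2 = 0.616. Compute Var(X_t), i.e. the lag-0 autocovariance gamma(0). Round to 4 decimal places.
\gamma(0) = 3.1034

For an MA(q) process X_t = eps_t + sum_i theta_i eps_{t-i} with
Var(eps_t) = sigma^2, the variance is
  gamma(0) = sigma^2 * (1 + sum_i theta_i^2).
  sum_i theta_i^2 = (0.415)^2 + (0.616)^2 = 0.172225 + 0.379456 = 0.551681.
  gamma(0) = 2 * (1 + 0.551681) = 2 * 1.551681 = 3.103362, which rounds to 3.1034.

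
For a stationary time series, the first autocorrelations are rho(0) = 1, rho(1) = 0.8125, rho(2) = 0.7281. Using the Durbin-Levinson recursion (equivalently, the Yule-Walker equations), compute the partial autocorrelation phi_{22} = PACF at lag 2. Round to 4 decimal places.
\phi_{22} = 0.1999

The PACF at lag k is phi_{kk}, the last component of the solution
to the Yule-Walker system G_k phi = r_k where
  (G_k)_{ij} = rho(|i - j|), (r_k)_i = rho(i), i,j = 1..k.
Equivalently, Durbin-Levinson gives phi_{kk} iteratively:
  phi_{11} = rho(1)
  phi_{kk} = [rho(k) - sum_{j=1..k-1} phi_{k-1,j} rho(k-j)]
            / [1 - sum_{j=1..k-1} phi_{k-1,j} rho(j)],
  phi_{k,j} = phi_{k-1,j} - phi_{kk} phi_{k-1,k-j},  j = 1..k-1.
Step k = 1:
  phi_11 = rho(1) = 0.8125.
Step k = 2:
  phi_22 = [rho(2) - phi_11 rho(1)] / [1 - phi_11 rho(1)] = [0.7281 - (0.8125)(0.8125)] / [1 - (0.8125)(0.8125)]
         = 0.06794375 / 0.33984375 = 0.1999.
Therefore phi_{22} = 0.1999.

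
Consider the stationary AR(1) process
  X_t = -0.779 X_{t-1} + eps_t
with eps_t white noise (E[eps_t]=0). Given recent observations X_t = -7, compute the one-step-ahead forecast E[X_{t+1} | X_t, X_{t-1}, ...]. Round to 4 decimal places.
E[X_{t+1} \mid \mathcal F_t] = 5.4530

For an AR(p) model X_t = c + sum_i phi_i X_{t-i} + eps_t, the
one-step-ahead conditional mean is
  E[X_{t+1} | X_t, ...] = c + sum_i phi_i X_{t+1-i}.
Substitute known values:
  E[X_{t+1} | ...] = (-0.779) * (-7)
                   = 5.4530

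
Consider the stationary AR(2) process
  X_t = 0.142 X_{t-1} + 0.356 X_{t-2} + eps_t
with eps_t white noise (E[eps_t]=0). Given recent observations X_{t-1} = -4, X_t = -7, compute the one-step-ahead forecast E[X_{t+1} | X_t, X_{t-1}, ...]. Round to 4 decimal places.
E[X_{t+1} \mid \mathcal F_t] = -2.4180

For an AR(p) model X_t = c + sum_i phi_i X_{t-i} + eps_t, the
one-step-ahead conditional mean is
  E[X_{t+1} | X_t, ...] = c + sum_i phi_i X_{t+1-i}.
Substitute known values:
  E[X_{t+1} | ...] = (0.142) * (-7) + (0.356) * (-4)
                   = -2.4180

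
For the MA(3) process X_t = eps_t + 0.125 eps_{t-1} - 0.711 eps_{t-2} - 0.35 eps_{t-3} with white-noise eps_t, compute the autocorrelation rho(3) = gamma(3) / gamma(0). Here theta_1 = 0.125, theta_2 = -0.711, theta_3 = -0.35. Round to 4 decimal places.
\rho(3) = -0.2129

For an MA(q) process with theta_0 = 1, the autocovariance is
  gamma(k) = sigma^2 * sum_{i=0..q-k} theta_i * theta_{i+k},
and rho(k) = gamma(k) / gamma(0). Sigma^2 cancels.
  numerator   = (1)*(-0.35) = -0.35.
  denominator = (1)^2 + (0.125)^2 + (-0.711)^2 + (-0.35)^2 = 1.643646.
  rho(3) = -0.35 / 1.643646 = -0.2129.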